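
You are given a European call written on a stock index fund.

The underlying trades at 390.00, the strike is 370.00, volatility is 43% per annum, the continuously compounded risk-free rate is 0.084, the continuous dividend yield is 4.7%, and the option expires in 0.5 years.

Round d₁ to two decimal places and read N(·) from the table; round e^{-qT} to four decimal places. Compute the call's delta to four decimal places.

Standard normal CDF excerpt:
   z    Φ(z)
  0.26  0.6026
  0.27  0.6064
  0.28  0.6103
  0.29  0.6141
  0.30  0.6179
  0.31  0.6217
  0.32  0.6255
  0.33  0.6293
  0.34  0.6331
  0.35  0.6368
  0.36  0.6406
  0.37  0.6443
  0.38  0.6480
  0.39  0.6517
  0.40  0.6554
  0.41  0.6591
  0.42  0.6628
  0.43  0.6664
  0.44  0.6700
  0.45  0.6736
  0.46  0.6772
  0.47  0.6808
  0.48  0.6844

σ√T = 0.43·√0.5 = 0.3041
d₁ = [ln(390/370) + (0.084 − 0.047 + 0.43²/2)·0.5] / 0.3041 = [0.0526 + 0.0647] / 0.3041 = 0.3860 ≈ 0.39
N(d₁) = N(0.39) = 0.6517
Δ_call = exp(−qT)·N(d₁) = 0.9768·0.6517 = 0.6366

0.6366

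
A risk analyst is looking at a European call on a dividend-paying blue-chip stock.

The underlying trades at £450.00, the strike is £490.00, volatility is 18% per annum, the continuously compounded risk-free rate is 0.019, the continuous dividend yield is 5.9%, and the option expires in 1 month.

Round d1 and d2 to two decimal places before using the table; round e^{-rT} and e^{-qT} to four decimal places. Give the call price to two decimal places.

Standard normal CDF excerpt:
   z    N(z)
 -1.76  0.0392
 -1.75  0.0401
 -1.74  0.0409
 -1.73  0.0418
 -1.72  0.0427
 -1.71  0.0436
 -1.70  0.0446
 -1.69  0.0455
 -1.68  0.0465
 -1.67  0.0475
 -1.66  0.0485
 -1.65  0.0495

σ√T = 0.18·√0.08333 = 0.0520
d₁ = [ln(450/490) + (0.019 − 0.059 + 0.18²/2)·0.08333] / 0.0520 = [-0.0852 − 0.0020] / 0.0520 = -1.6770 → -1.68
d₂ = d₁ − σ√T = -1.6770 − 0.0520 = -1.7290 → -1.73
e^(−qT) = e^(−0.059·0.08333) = 0.9951;  e^(−rT) = e^(−0.019·0.08333) = 0.9984
C = 450·0.9951·N(-1.68) − 490·0.9984·N(-1.73) = 450·0.9951·0.0465 − 490·0.9984·0.0418 = 20.8225 − 20.4492 = 0.3732

£0.37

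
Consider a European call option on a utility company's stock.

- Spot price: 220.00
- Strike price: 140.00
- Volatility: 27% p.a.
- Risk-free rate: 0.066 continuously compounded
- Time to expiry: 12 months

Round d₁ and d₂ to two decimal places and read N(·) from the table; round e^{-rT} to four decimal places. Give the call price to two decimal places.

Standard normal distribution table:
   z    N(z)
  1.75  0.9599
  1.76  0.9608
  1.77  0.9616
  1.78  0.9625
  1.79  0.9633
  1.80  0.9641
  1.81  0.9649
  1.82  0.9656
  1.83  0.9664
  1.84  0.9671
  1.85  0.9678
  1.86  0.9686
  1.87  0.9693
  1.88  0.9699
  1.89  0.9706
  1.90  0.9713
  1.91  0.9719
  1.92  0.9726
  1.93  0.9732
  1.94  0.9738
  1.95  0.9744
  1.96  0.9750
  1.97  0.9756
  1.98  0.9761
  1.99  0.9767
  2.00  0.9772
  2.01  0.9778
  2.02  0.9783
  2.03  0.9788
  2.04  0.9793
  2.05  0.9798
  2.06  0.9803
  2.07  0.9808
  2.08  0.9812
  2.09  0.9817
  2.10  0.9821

T = 1;  σ√T = 0.2700
d₁ = [ln(220/140) + (0.066 + 0.27²/2)·1] / 0.2700 = [0.4520 + 0.1025] / 0.2700 = 2.0535 which rounds to 2.05
d₂ = d₁ − σ√T = 2.0535 − 0.2700 = 1.7835 which rounds to 1.78
e^(−rT) = e^(−0.066·1) = 0.9361
N(d₁) = N(2.05) = 0.9798;  N(d₂) = N(1.78) = 0.9625
C = 220·0.9798 − 140·0.9361·0.9625 = 215.5560 − 126.1395 = 89.4165

89.42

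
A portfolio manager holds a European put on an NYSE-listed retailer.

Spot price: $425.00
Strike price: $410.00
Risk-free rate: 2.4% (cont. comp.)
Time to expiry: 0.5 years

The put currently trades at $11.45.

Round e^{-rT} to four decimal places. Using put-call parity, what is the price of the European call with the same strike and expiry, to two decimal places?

e^(−rT) = e^(−0.024·0.5) = 0.9881
Put-call parity: C − P = S − K·e^(−rT) = 425 − 410·0.9881 = 425 − 405.1210 = 19.8790
C = P + (C − P) = 11.45 + (19.8790) = 31.3290

$31.33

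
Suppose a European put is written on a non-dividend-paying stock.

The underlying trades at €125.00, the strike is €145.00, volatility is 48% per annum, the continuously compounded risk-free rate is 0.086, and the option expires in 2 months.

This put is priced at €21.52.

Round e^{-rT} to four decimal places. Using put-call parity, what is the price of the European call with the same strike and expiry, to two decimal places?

€3.58

e^(−rT) = e^(−0.086·0.1667) = 0.9858
Put-call parity: C − P = S − K·e^(−rT) = 125 − 145·0.9858 = 125 − 142.9410 = -17.9410
C = P + (C − P) = 21.52 + (-17.9410) = 3.5790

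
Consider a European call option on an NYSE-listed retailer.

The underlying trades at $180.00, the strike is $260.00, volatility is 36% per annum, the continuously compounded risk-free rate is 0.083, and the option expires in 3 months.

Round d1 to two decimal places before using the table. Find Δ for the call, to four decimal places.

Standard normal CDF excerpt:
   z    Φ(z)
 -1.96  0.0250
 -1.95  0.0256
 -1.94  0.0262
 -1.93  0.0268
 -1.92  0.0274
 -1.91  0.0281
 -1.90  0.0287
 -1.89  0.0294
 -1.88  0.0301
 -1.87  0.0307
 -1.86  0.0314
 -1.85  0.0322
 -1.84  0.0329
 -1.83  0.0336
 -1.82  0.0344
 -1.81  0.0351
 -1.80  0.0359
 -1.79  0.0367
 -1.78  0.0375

0.0329

σ√T = 0.36·√0.25 = 0.1800
ln(S/K) + (r + σ²/2)T = ln(180/260) + (0.083 + 0.36²/2)·0.25 = -0.3677 + 0.0369 = -0.3308
d₁ = -0.3308 / 0.1800 = -1.8376 ⇒ -1.84
N(d₁) = N(-1.84) = 0.0329
Δ_call = N(d₁) = 0.0329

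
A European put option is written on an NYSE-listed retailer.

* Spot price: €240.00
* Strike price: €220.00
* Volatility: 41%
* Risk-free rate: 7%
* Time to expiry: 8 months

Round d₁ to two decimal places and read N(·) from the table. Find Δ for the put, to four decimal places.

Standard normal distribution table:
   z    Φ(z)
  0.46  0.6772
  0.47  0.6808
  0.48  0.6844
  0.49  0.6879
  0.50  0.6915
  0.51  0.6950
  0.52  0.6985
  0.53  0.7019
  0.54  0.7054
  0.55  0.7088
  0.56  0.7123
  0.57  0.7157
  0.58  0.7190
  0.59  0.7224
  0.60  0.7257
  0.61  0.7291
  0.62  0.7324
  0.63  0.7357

σ√T = 0.41·√0.6667 = 0.3348
d₁ = [ln(240/220) + (0.07 + 0.41²/2)·0.6667] / 0.3348 = [0.0870 + 0.1027] / 0.3348 = 0.5667 ⇒ 0.57
N(d₁) = N(0.57) = 0.7157
Δ_put = N(d₁) − 1 = 0.7157 − 1 = -0.2843

-0.2843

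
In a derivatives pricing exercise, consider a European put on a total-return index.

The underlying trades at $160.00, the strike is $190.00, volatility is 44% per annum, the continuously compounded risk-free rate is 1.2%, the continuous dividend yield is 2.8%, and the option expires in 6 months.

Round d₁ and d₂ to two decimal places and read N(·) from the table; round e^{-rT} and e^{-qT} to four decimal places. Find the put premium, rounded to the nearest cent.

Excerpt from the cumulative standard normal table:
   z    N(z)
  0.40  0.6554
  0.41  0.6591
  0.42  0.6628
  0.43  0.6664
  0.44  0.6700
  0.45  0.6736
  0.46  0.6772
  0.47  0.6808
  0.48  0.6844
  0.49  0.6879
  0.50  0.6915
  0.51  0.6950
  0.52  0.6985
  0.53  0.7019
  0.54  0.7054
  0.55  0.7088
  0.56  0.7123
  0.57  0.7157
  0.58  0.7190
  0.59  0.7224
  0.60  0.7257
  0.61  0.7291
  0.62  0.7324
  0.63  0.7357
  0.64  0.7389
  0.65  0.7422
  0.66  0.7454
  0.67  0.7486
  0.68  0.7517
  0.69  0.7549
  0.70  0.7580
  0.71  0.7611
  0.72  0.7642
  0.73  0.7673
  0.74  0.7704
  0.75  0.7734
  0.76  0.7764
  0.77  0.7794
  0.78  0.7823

T = 0.5;  σ√T = 0.3111
ln(S/K) + (r − q + σ²/2)T = ln(160/190) + (0.012 − 0.028 + 0.44²/2)·0.5 = -0.1719 + 0.0404 = -0.1315
d₁ = -0.1315 / 0.3111 = -0.4225 ⇒ -0.42
d₂ = d₁ − σ√T = -0.4225 − 0.3111 = -0.7336 ⇒ -0.73
e^(−qT) = e^(−0.028·0.5) = 0.9861;  e^(−rT) = e^(−0.012·0.5) = 0.9940
P = 190·0.9940·N(0.73) − 160·0.9861·N(0.42) = 190·0.9940·0.7673 − 160·0.9861·0.6628 = 144.9123 − 104.5739 = 40.3383

$40.34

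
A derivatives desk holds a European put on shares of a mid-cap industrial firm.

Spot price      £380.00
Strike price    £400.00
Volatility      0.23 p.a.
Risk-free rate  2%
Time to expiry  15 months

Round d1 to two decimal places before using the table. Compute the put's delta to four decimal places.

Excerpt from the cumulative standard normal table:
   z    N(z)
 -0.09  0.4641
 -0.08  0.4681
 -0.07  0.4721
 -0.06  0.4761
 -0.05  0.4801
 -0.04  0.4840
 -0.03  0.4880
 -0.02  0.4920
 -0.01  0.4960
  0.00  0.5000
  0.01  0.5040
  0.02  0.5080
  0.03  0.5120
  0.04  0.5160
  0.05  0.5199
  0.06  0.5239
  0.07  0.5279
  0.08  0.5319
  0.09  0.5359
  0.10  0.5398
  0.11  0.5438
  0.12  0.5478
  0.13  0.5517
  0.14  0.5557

T = 1.25;  σ√T = 0.2571
d₁ = [ln(380/400) + (0.02 + 0.23²/2)·1.25] / 0.2571 = [-0.0513 + 0.0581] / 0.2571 = 0.0263 ⇒ 0.03
N(d₁) = N(0.03) = 0.5120
Δ_put = N(d₁) − 1 = 0.5120 − 1 = -0.4880

-0.4880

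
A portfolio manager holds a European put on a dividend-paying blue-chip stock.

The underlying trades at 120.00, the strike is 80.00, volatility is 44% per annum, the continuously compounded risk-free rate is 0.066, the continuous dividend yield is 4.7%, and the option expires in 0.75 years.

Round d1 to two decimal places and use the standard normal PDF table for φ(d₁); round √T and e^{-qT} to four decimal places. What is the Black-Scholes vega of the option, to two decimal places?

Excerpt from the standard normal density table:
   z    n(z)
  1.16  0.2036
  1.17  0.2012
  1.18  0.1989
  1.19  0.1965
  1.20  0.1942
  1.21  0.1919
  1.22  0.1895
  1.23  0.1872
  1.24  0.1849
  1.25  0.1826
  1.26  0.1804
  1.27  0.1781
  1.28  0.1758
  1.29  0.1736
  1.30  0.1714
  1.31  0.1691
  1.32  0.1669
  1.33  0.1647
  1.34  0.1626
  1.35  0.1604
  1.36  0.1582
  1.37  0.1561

17.42

σ√T = 0.44·√0.75 = 0.3811
d₁ = [ln(120/80) + (0.066 − 0.047 + ½·0.44²)·0.75] / (σ√T) = (0.4055 + 0.0868) / 0.3811 = 1.2920 which rounds to 1.29
√T = √0.75 = 0.8660
φ(d₁) = φ(1.29) = 0.1736
e^(−qT) = e^(−0.047·0.75) = 0.9654
vega = S·e^(−qT)·φ(d₁)·√T = 120·0.9654·0.1736·0.8660 = 17.4163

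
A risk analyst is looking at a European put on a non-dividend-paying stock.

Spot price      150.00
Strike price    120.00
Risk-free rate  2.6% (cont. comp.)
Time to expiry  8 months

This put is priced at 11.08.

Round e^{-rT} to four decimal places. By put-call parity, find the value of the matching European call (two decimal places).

43.14

exp(−rT) = exp(−0.026·0.6667) = 0.9828
Put-call parity: C − P = S − K·e^(−rT) = 150 − 120·0.9828 = 150 − 117.9360 = 32.0640
C = P + (C − P) = 11.08 + (32.0640) = 43.1440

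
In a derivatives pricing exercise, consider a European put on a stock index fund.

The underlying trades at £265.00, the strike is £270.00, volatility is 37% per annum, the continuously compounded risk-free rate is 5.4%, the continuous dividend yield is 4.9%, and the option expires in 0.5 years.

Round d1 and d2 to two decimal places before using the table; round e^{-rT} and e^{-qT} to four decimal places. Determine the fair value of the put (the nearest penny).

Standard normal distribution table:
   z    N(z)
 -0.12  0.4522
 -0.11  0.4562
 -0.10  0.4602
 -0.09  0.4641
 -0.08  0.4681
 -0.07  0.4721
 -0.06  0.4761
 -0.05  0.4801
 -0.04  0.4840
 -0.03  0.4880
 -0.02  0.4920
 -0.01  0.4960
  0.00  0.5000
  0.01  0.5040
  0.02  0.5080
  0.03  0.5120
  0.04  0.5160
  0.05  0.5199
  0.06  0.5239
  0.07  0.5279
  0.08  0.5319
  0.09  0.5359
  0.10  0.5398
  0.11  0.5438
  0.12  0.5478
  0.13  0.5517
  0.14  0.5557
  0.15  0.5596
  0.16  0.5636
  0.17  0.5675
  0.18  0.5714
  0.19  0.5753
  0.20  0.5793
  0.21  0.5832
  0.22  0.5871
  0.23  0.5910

£29.12

σ√T = 0.37 × 0.7071 = 0.2616
d₁ = [ln(265/270) + (0.054 − 0.049 + ½·0.37²)·0.5] / (σ√T) = (-0.0187 + 0.0367) / 0.2616 = 0.0689 ≈ 0.07
d₂ = 0.0689 − 0.2616 = -0.1927 ≈ -0.19
exp(−qT) = exp(−0.049·0.5) = 0.9758;  exp(−rT) = exp(−0.054·0.5) = 0.9734
N(−d₂) = N(0.19) = 0.5753;  N(−d₁) = N(-0.07) = 0.4721
P = 270·0.9734·0.5753 − 265·0.9758·0.4721 = 151.1992 − 122.0789 = 29.1203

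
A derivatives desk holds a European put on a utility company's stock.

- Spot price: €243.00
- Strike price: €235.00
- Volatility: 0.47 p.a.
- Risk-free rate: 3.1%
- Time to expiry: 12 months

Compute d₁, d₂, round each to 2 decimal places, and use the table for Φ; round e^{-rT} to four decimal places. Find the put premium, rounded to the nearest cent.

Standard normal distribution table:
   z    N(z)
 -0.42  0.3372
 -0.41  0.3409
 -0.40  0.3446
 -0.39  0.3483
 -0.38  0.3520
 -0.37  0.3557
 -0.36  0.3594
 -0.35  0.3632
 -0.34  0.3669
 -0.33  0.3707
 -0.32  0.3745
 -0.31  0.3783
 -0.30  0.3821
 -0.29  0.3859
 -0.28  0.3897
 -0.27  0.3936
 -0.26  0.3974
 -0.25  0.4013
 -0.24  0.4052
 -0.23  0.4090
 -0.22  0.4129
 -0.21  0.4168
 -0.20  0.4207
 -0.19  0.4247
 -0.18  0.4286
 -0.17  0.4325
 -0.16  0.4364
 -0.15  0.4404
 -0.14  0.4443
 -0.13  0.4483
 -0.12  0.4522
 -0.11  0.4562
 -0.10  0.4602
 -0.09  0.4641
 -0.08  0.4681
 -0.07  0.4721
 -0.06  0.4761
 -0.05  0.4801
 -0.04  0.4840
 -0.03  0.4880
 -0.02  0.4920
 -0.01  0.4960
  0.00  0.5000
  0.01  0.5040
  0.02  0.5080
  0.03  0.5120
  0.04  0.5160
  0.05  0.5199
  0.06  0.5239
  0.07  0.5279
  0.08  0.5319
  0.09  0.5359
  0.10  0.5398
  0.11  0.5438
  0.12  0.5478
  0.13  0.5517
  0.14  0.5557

T = 1;  σ√T = 0.4700
ln(S/K) + (r + σ²/2)T = ln(243/235) + (0.031 + 0.47²/2)·1 = 0.0335 + 0.1414 = 0.1749
d₁ = 0.1749 / 0.4700 = 0.3722 ⇒ 0.37
d₂ = d₁ − σ√T = 0.3722 − 0.4700 = -0.0978 ⇒ -0.10
e^(−rT) = e^(−0.031·1) = 0.9695
P = 235·0.9695·N(0.10) − 243·N(-0.37) = 235·0.9695·0.5398 − 243·0.3557 = 122.9840 − 86.4351 = 36.5489

€36.55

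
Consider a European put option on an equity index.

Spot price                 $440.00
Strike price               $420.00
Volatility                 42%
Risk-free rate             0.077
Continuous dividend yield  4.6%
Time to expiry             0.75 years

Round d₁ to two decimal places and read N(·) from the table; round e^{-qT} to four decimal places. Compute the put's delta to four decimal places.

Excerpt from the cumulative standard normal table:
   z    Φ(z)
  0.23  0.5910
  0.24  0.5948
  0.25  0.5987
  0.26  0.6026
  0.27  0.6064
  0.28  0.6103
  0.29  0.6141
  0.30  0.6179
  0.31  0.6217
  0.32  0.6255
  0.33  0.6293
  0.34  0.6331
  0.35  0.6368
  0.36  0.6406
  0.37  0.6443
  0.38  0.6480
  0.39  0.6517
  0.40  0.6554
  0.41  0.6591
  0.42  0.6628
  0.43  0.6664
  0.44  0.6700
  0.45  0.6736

σ√T = 0.42 × 0.8660 = 0.3637
ln(S/K) + (r − q + σ²/2)T = ln(440/420) + (0.077 − 0.046 + 0.42²/2)·0.75 = 0.0465 + 0.0894 = 0.1359
d₁ = 0.1359 / 0.3637 = 0.3737 ⇒ 0.37
N(d₁) = N(0.37) = 0.6443
Δ_put = e^(−qT)·(N(d₁) − 1) = 0.9661·(0.6443 − 1) = -0.3436

-0.3436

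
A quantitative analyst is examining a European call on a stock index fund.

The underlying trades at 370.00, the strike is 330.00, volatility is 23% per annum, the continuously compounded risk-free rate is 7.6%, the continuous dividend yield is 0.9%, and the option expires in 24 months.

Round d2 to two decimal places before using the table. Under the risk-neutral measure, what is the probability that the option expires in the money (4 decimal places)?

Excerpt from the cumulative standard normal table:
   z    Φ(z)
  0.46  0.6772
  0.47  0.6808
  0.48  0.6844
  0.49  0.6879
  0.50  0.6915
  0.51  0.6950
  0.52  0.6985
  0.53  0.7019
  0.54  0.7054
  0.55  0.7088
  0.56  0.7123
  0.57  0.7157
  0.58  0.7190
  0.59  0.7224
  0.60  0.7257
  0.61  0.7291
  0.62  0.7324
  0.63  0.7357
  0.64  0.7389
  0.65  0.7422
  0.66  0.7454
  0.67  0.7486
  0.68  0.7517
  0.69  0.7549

σ√T = 0.23 × 1.4142 = 0.3253
d₁ = [ln(370/330) + (0.076 − 0.009 + ½·0.23²)·2] / (σ√T) = (0.1144 + 0.1869) / 0.3253 = 0.9263 → 0.93
d₂ = 0.9263 − 0.3253 = 0.6011 → 0.60
Risk-neutral Pr[S_T > K] = N(d₂) = N(0.60) = 0.7257

0.7257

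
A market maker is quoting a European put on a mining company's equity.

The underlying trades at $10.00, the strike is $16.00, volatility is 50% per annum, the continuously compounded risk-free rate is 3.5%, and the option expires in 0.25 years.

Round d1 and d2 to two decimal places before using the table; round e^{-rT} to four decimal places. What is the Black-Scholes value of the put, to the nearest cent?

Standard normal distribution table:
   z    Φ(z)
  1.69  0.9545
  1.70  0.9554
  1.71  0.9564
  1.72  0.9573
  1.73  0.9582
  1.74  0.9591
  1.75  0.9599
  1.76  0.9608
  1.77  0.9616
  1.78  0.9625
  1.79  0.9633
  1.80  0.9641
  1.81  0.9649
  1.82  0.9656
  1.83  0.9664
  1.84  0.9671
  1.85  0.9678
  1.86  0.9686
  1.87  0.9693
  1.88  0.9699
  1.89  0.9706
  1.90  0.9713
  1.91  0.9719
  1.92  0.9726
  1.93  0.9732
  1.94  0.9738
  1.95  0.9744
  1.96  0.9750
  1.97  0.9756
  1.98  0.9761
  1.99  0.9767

σ√T = 0.5 × 0.5000 = 0.2500
ln(S/K) + (r + σ²/2)T = ln(10/16) + (0.035 + 0.5²/2)·0.25 = -0.4700 + 0.0400 = -0.4300
d₁ = -0.4300 / 0.2500 = -1.7200 which rounds to -1.72
d₂ = d₁ − σ√T = -1.7200 − 0.2500 = -1.9700 which rounds to -1.97
exp(−rT) = exp(−0.035·0.25) = 0.9913
N(−d₂) = N(1.97) = 0.9756;  N(−d₁) = N(1.72) = 0.9573
P = 16·0.9913·0.9756 − 10·0.9573 = 15.4738 − 9.5730 = 5.9008

$5.90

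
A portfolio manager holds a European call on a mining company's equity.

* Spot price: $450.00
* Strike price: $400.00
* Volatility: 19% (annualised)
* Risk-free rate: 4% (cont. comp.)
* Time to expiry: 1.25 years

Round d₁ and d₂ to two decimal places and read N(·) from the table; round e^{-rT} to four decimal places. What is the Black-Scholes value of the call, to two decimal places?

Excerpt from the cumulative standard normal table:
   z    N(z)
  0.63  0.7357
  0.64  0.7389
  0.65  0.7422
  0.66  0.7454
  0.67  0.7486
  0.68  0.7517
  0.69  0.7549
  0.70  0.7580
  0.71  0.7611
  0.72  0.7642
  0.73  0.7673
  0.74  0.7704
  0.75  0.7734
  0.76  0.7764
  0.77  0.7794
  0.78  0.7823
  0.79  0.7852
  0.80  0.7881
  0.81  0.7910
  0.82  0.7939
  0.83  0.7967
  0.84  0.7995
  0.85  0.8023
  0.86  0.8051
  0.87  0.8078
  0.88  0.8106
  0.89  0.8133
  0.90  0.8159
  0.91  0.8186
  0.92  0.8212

$81.15

T = 1.25;  σ√T = 0.2124
ln(S/K) + (r + σ²/2)T = ln(450/400) + (0.04 + 0.19²/2)·1.25 = 0.1178 + 0.0726 = 0.1903
d₁ = 0.1903 / 0.2124 = 0.8961 which rounds to 0.90
d₂ = d₁ − σ√T = 0.8961 − 0.2124 = 0.6836 which rounds to 0.68
exp(−rT) = exp(−0.04·1.25) = 0.9512
C = 450·N(0.90) − 400·0.9512·N(0.68) = 450·0.8159 − 400·0.9512·0.7517 = 367.1550 − 286.0068 = 81.1482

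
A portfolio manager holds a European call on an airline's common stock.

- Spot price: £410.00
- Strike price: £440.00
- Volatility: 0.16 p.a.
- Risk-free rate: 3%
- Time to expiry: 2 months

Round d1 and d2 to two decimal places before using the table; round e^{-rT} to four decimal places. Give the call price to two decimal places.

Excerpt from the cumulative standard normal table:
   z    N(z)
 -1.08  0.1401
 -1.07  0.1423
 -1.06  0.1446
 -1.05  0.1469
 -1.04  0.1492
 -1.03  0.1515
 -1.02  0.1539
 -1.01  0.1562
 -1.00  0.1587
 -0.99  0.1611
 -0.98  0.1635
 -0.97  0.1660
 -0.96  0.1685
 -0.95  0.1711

σ√T = 0.16·√0.1667 = 0.0653
d₁ = [ln(410/440) + (0.03 + 0.16²/2)·0.1667] / 0.0653 = [-0.0706 + 0.0071] / 0.0653 = -0.9719 ⇒ -0.97
d₂ = d₁ − σ√T = -0.9719 − 0.0653 = -1.0372 ⇒ -1.04
e^(−rT) = e^(−0.03·0.1667) = 0.9950
N(d₁) = N(-0.97) = 0.1660;  N(d₂) = N(-1.04) = 0.1492
C = 410·0.1660 − 440·0.9950·0.1492 = 68.0600 − 65.3198 = 2.7402

£2.74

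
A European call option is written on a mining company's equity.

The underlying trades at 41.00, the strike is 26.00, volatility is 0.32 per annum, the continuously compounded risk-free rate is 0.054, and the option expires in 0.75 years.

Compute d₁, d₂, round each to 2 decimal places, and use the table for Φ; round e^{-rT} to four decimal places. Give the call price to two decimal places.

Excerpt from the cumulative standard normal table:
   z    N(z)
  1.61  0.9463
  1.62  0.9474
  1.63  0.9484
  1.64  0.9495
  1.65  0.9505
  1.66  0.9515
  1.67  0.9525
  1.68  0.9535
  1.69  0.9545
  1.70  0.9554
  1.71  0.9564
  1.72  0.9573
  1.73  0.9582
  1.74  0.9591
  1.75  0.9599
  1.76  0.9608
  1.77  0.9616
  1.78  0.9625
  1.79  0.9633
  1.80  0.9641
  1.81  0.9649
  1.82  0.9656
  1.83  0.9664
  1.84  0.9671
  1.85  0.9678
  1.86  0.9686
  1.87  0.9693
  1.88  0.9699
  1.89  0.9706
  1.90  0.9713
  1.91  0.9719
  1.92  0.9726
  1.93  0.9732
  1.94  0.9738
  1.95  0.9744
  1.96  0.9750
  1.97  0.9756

16.17

T = 0.75;  σ√T = 0.2771
d₁ = [ln(41/26) + (0.054 + 0.32²/2)·0.75] / 0.2771 = [0.4555 + 0.0789] / 0.2771 = 1.9283 which rounds to 1.93
d₂ = d₁ − σ√T = 1.9283 − 0.2771 = 1.6511 which rounds to 1.65
exp(−rT) = exp(−0.054·0.75) = 0.9603
N(d₁) = N(1.93) = 0.9732;  N(d₂) = N(1.65) = 0.9505
C = 41·0.9732 − 26·0.9603·0.9505 = 39.9012 − 23.7319 = 16.1693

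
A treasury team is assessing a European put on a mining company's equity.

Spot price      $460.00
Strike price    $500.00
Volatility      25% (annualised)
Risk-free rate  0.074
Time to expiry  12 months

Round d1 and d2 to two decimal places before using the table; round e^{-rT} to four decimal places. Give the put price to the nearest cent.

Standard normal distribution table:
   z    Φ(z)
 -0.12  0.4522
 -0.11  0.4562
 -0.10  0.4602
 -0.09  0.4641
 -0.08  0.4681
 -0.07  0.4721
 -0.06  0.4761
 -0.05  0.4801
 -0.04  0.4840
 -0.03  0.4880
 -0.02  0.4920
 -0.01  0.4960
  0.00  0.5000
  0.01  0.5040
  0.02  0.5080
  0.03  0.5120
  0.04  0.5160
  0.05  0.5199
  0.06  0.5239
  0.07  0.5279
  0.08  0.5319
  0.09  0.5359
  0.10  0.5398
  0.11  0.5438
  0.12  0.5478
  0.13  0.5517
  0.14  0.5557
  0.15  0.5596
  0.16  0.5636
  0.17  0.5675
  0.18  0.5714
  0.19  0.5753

σ√T = 0.25·√1 = 0.2500
d₁ = [ln(460/500) + (0.074 + 0.25²/2)·1] / 0.2500 = [-0.0834 + 0.1052] / 0.2500 = 0.0875 ⇒ 0.09
d₂ = d₁ − σ√T = 0.0875 − 0.2500 = -0.1625 ⇒ -0.16
e^(−rT) = e^(−0.074·1) = 0.9287
N(−d₂) = N(0.16) = 0.5636;  N(−d₁) = N(-0.09) = 0.4641
P = 500·0.9287·0.5636 − 460·0.4641 = 261.7077 − 213.4860 = 48.2217

$48.22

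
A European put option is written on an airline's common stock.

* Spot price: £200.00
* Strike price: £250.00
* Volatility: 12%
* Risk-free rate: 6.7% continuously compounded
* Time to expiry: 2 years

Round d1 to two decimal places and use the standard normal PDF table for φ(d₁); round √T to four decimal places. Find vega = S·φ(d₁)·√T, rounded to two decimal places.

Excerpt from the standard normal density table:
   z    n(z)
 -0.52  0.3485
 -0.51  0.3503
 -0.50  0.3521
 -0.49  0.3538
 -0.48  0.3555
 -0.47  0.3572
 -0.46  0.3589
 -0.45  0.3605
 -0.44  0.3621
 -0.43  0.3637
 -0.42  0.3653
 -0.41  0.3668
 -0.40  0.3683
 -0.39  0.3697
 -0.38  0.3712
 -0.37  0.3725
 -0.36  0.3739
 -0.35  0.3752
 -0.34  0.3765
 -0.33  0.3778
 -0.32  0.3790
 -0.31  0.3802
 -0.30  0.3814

102.42

T = 2;  σ√T = 0.1697
d₁ = [ln(200/250) + (0.067 + 0.12²/2)·2] / 0.1697 = [-0.2231 + 0.1484] / 0.1697 = -0.4404 → -0.44
√T = √2 = 1.4142
φ(d₁) = φ(-0.44) = 0.3621
vega = S·φ(d₁)·√T = 200·0.3621·1.4142 = 102.4164
(Vega is the same for a European call and put with the same parameters.)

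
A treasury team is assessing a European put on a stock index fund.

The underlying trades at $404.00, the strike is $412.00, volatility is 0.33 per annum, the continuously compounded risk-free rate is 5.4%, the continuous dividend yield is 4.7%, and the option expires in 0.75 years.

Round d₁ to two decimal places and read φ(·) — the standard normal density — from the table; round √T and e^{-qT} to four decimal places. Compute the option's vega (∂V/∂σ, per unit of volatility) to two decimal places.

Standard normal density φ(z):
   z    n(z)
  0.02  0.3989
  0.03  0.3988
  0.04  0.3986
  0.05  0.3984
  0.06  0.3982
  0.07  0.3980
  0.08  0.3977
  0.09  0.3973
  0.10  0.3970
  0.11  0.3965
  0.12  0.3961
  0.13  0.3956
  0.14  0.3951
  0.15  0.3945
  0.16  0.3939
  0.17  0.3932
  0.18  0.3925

134.19

T = 0.75;  σ√T = 0.2858
d₁ = [ln(404/412) + (0.054 − 0.047 + ½·0.33²)·0.75] / (σ√T) = (-0.0196 + 0.0461) / 0.2858 = 0.0927 ⇒ 0.09
√T = √0.75 = 0.8660
φ(d₁) = φ(0.09) = 0.3973
e^(−qT) = e^(−0.047·0.75) = 0.9654
vega = S·e^(−qT)·φ(d₁)·√T = 404·0.9654·0.3973·0.8660 = 134.1915
(Call and put vega coincide under Black-Scholes.)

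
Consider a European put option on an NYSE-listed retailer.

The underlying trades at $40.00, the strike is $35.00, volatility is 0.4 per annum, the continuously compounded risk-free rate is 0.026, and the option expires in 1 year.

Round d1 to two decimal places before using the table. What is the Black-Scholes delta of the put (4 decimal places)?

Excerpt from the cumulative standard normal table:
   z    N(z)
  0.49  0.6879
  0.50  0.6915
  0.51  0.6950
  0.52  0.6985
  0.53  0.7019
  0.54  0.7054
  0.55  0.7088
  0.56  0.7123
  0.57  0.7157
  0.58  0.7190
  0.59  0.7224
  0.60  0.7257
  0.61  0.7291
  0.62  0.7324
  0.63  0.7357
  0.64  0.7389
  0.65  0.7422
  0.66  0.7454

σ√T = 0.4 × 1.0000 = 0.4000
d₁ = [ln(40/35) + (0.026 + 0.4²/2)·1] / 0.4000 = [0.1335 + 0.1060] / 0.4000 = 0.5988 → 0.60
N(d₁) = N(0.60) = 0.7257
Δ_put = N(d₁) − 1 = 0.7257 − 1 = -0.2743

-0.2743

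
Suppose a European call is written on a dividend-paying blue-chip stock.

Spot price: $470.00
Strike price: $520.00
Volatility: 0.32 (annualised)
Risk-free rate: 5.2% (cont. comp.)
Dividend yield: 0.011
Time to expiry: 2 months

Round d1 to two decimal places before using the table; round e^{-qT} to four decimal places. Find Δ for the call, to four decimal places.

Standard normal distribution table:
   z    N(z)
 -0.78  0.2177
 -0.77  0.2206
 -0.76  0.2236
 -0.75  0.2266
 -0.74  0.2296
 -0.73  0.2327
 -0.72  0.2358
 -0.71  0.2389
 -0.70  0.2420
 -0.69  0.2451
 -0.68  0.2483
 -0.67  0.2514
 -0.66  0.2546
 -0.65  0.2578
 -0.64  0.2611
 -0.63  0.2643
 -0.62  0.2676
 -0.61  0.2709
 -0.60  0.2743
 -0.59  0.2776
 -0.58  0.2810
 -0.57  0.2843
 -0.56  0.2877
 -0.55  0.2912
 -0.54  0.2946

σ√T = 0.32·√0.1667 = 0.1306
d₁ = [ln(470/520) + (0.052 − 0.011 + 0.32²/2)·0.1667] / 0.1306 = [-0.1011 + 0.0154] / 0.1306 = -0.6562 ⇒ -0.66
N(d₁) = N(-0.66) = 0.2546
Δ_call = exp(−qT)·N(d₁) = 0.9982·0.2546 = 0.2541

0.2541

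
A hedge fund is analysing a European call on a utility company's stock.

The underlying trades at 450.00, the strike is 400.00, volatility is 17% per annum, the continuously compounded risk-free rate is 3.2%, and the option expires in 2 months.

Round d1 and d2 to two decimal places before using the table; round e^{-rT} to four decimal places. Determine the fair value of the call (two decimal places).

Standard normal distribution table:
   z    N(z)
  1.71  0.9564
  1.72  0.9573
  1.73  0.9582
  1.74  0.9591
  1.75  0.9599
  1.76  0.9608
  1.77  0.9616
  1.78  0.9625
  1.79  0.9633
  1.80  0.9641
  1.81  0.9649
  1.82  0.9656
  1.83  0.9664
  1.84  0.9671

T = 0.1667;  σ√T = 0.0694
d₁ = [ln(450/400) + (0.032 + 0.17²/2)·0.1667] / 0.0694 = [0.1178 + 0.0077] / 0.0694 = 1.8087 → 1.81
d₂ = d₁ − σ√T = 1.8087 − 0.0694 = 1.7393 → 1.74
e^(−rT) = e^(−0.032·0.1667) = 0.9947
N(d₁) = N(1.81) = 0.9649;  N(d₂) = N(1.74) = 0.9591
C = 450·0.9649 − 400·0.9947·0.9591 = 434.2050 − 381.6067 = 52.5983

52.60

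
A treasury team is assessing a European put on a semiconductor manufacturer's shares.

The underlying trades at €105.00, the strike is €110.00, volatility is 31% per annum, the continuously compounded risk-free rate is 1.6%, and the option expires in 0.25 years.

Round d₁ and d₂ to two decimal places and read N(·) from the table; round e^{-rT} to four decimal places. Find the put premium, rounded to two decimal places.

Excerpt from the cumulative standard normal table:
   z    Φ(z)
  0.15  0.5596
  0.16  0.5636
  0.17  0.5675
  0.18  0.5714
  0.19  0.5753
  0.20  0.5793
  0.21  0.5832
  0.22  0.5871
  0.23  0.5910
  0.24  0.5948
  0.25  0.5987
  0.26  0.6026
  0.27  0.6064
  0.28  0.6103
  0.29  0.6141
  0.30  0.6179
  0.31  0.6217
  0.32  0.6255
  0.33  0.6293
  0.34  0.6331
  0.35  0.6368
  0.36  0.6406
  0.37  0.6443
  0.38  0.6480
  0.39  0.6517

€8.94

σ√T = 0.31 × 0.5000 = 0.1550
d₁ = [ln(105/110) + (0.016 + 0.31²/2)·0.25] / 0.1550 = [-0.0465 + 0.0160] / 0.1550 = -0.1968 ≈ -0.20
d₂ = d₁ − σ√T = -0.1968 − 0.1550 = -0.3518 ≈ -0.35
exp(−rT) = exp(−0.016·0.25) = 0.9960
P = 110·0.9960·N(0.35) − 105·N(0.20) = 110·0.9960·0.6368 − 105·0.5793 = 69.7678 − 60.8265 = 8.9413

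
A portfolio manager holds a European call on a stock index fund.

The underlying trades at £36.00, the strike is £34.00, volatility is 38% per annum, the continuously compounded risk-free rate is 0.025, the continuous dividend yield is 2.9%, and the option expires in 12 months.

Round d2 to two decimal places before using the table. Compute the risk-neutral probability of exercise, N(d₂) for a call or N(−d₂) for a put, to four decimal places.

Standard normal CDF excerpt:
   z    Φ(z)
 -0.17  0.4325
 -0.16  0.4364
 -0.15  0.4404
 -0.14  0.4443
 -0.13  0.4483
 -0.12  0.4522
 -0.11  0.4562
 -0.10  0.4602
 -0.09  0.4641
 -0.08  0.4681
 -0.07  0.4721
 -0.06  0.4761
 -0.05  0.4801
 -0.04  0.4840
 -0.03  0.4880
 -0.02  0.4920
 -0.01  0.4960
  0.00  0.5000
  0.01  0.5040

σ√T = 0.38·√1 = 0.3800
d₁ = [ln(36/34) + (0.025 − 0.029 + 0.38²/2)·1] / 0.3800 = [0.0572 + 0.0682] / 0.3800 = 0.3299 which rounds to 0.33
d₂ = d₁ − σ√T = 0.3299 − 0.3800 = -0.0501 which rounds to -0.05
Pr(exercise) under Q = N(d₂) = 0.4801

0.4801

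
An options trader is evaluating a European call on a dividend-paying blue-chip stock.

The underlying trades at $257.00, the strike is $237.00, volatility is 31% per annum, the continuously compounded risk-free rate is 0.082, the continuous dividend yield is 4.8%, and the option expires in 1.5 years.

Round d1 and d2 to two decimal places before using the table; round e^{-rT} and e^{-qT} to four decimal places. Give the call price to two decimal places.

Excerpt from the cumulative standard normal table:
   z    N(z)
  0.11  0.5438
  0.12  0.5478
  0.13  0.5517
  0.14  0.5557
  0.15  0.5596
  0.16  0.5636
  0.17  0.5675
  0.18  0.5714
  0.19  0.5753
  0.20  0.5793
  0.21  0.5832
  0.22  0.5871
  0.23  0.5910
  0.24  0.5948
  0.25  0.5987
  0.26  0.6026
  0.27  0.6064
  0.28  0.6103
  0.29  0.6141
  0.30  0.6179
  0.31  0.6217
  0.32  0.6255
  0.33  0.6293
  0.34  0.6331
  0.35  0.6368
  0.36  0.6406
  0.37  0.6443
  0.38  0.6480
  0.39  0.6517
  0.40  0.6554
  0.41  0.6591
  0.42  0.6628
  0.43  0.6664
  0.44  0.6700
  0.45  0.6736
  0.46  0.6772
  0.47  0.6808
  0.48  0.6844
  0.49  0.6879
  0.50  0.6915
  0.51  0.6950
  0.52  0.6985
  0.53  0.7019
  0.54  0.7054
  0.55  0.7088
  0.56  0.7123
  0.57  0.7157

σ√T = 0.31 × 1.2247 = 0.3797
d₁ = [ln(257/237) + (0.082 − 0.048 + ½·0.31²)·1.5] / (σ√T) = (0.0810 + 0.1231) / 0.3797 = 0.5375 → 0.54
d₂ = 0.5375 − 0.3797 = 0.1579 → 0.16
exp(−qT) = exp(−0.048·1.5) = 0.9305;  exp(−rT) = exp(−0.082·1.5) = 0.8843
N(d₁) = N(0.54) = 0.7054;  N(d₂) = N(0.16) = 0.5636
C = 257·0.9305·0.7054 − 237·0.8843·0.5636 = 168.6883 − 118.1188 = 50.5695

$50.57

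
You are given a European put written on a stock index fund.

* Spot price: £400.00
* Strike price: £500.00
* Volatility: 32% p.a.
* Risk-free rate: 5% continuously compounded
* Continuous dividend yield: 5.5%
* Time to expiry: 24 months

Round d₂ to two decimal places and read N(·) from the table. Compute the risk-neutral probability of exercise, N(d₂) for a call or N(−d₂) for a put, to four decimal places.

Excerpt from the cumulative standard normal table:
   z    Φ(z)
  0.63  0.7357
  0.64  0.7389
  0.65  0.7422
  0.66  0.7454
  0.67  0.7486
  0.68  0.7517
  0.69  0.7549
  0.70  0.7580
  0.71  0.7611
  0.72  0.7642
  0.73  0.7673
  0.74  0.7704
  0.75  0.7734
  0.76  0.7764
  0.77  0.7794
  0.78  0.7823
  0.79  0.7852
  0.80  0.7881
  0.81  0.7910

T = 2;  σ√T = 0.4525
d₁ = [ln(400/500) + (0.05 − 0.055 + ½·0.32²)·2] / (σ√T) = (-0.2231 + 0.0924) / 0.4525 = -0.2889 ≈ -0.29
d₂ = -0.2889 − 0.4525 = -0.7415 ≈ -0.74
Risk-neutral Pr[S_T < K] = N(−d₂) = N(0.74) = 0.7704

0.7704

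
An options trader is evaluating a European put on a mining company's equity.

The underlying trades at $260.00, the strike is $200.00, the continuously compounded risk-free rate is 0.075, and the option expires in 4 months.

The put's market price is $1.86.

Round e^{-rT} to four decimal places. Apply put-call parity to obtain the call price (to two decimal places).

exp(−rT) = exp(−0.075·0.3333) = 0.9753
Put-call parity: C − P = S − K·e^(−rT) = 260 − 200·0.9753 = 260 − 195.0600 = 64.9400
C = P + (C − P) = 1.86 + (64.9400) = 66.8000

$66.80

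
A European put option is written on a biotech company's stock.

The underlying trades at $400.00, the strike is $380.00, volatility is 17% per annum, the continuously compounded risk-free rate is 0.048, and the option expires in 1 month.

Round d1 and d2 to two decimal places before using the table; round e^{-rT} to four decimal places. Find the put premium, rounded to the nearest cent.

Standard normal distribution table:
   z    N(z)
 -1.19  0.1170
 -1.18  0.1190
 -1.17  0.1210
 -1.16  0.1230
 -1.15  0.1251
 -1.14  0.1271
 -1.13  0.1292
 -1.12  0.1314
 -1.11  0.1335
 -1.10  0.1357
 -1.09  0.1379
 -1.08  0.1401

$1.32

T = 0.08333;  σ√T = 0.0491
d₁ = [ln(400/380) + (0.048 + 0.17²/2)·0.08333] / 0.0491 = [0.0513 + 0.0052] / 0.0491 = 1.1513 which rounds to 1.15
d₂ = d₁ − σ√T = 1.1513 − 0.0491 = 1.1022 which rounds to 1.10
exp(−rT) = exp(−0.048·0.08333) = 0.9960
N(−d₂) = N(-1.10) = 0.1357;  N(−d₁) = N(-1.15) = 0.1251
P = 380·0.9960·0.1357 − 400·0.1251 = 51.3597 − 50.0400 = 1.3197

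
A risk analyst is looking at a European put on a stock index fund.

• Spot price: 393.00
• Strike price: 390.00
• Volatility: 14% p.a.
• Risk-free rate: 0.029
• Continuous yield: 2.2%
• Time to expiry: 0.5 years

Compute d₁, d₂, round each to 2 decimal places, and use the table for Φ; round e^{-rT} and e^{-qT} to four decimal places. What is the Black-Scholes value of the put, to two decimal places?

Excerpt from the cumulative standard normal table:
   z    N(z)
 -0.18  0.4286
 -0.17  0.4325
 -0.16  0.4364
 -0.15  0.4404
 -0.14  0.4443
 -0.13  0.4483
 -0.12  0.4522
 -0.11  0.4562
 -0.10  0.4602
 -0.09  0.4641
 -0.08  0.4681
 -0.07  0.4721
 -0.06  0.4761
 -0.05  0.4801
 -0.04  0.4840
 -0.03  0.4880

σ√T = 0.14 × 0.7071 = 0.0990
d₁ = [ln(393/390) + (0.029 − 0.022 + ½·0.14²)·0.5] / (σ√T) = (0.0077 + 0.0084) / 0.0990 = 0.1623 ≈ 0.16
d₂ = 0.1623 − 0.0990 = 0.0633 ≈ 0.06
exp(−qT) = exp(−0.022·0.5) = 0.9891;  exp(−rT) = exp(−0.029·0.5) = 0.9856
N(−d₂) = N(-0.06) = 0.4761;  N(−d₁) = N(-0.16) = 0.4364
P = 390·0.9856·0.4761 − 393·0.9891·0.4364 = 183.0052 − 169.6358 = 13.3694

13.37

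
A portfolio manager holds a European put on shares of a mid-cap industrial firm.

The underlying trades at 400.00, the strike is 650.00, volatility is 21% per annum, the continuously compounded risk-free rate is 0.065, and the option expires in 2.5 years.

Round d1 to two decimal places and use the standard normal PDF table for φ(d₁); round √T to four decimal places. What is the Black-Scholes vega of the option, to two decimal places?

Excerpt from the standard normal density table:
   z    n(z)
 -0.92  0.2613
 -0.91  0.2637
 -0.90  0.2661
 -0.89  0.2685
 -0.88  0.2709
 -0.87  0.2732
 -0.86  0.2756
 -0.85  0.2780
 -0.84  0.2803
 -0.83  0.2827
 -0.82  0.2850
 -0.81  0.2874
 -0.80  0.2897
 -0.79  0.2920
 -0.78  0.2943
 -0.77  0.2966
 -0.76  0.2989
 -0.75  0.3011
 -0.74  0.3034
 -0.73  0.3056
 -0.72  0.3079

181.76

T = 2.5;  σ√T = 0.3320
d₁ = [ln(400/650) + (0.065 + 0.21²/2)·2.5] / 0.3320 = [-0.4855 + 0.2176] / 0.3320 = -0.8068 which rounds to -0.81
√T = √2.5 = 1.5811
φ(d₁) = φ(-0.81) = 0.2874
vega = S·φ(d₁)·√T = 400·0.2874·1.5811 = 181.7633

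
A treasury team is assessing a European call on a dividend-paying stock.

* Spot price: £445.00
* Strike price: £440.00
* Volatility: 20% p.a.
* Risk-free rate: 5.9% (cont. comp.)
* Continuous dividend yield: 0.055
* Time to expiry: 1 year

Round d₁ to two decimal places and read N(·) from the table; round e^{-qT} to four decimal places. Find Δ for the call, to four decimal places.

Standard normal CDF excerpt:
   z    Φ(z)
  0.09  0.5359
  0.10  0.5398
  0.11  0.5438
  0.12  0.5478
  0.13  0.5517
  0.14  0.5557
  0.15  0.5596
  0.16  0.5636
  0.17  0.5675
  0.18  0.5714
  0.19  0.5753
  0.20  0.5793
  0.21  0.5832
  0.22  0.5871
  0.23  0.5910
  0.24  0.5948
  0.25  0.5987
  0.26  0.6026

0.5408

σ√T = 0.2 × 1.0000 = 0.2000
ln(S/K) + (r − q + σ²/2)T = ln(445/440) + (0.059 − 0.055 + 0.2²/2)·1 = 0.0113 + 0.0240 = 0.0353
d₁ = 0.0353 / 0.2000 = 0.1765 ≈ 0.18
N(d₁) = N(0.18) = 0.5714
Δ_call = e^(−qT)·N(d₁) = 0.9465·0.5714 = 0.5408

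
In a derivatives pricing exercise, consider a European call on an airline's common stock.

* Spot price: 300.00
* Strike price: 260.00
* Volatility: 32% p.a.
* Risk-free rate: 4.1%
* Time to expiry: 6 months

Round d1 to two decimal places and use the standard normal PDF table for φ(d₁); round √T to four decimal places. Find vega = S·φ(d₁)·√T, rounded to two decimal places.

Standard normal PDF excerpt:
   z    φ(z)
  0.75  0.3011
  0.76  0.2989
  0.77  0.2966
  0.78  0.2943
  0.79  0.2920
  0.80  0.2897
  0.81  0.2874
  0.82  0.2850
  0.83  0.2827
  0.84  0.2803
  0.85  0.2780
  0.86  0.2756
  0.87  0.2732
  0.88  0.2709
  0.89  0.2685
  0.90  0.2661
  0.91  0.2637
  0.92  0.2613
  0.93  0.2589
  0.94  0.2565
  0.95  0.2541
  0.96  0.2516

σ√T = 0.32 × 0.7071 = 0.2263
d₁ = [ln(300/260) + (0.041 + 0.32²/2)·0.5] / 0.2263 = [0.1431 + 0.0461] / 0.2263 = 0.8362 ⇒ 0.84
√T = √0.5 = 0.7071
φ(d₁) = φ(0.84) = 0.2803
vega = S·φ(d₁)·√T = 300·0.2803·0.7071 = 59.4600
(The put has the same vega.)

59.46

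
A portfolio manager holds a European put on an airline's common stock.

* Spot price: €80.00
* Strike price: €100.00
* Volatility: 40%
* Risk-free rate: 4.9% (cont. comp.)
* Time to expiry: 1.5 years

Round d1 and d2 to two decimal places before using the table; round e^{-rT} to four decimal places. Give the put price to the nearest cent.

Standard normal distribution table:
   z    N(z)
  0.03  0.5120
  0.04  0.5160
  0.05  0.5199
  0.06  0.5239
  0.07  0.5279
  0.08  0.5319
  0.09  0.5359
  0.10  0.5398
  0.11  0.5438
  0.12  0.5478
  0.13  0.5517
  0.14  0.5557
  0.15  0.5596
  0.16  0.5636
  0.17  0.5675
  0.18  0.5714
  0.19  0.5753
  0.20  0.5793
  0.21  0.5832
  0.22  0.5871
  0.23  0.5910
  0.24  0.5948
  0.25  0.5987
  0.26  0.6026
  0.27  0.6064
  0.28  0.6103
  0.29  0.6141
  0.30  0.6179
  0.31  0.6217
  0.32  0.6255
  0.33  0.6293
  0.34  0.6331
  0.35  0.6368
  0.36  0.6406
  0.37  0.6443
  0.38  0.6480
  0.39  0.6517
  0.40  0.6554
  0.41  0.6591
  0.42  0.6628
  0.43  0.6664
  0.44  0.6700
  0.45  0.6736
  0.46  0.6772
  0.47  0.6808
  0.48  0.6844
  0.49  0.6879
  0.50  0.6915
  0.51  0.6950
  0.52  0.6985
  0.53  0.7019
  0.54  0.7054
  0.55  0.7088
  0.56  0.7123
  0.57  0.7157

σ√T = 0.4 × 1.2247 = 0.4899
d₁ = [ln(80/100) + (0.049 + 0.4²/2)·1.5] / 0.4899 = [-0.2231 + 0.1935] / 0.4899 = -0.0605 which rounds to -0.06
d₂ = d₁ − σ√T = -0.0605 − 0.4899 = -0.5504 which rounds to -0.55
exp(−rT) = exp(−0.049·1.5) = 0.9291
N(−d₂) = N(0.55) = 0.7088;  N(−d₁) = N(0.06) = 0.5239
P = 100·0.9291·0.7088 − 80·0.5239 = 65.8546 − 41.9120 = 23.9426

€23.94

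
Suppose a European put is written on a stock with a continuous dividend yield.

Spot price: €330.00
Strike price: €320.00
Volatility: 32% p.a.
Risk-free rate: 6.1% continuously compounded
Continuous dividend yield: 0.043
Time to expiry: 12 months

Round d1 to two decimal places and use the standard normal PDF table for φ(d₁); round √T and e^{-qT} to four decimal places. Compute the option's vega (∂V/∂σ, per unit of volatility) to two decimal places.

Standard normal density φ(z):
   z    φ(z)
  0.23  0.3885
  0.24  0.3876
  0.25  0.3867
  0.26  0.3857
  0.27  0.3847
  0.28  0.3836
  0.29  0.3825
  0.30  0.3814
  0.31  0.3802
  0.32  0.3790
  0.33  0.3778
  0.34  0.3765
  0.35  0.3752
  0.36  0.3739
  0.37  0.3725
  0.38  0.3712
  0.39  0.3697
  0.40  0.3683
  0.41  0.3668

120.18

T = 1;  σ√T = 0.3200
d₁ = [ln(330/320) + (0.061 − 0.043 + ½·0.32²)·1] / (σ√T) = (0.0308 + 0.0692) / 0.3200 = 0.3124 → 0.31
√T = √1 = 1.0000
φ(d₁) = φ(0.31) = 0.3802
exp(−qT) = exp(−0.043·1) = 0.9579
vega = S·exp(−qT)·φ(d₁)·√T = 330·0.9579·0.3802·1.0000 = 120.1839
(Call and put vega coincide under Black-Scholes.)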